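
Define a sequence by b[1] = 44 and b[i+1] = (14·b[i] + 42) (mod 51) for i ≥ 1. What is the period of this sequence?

Listing terms: b[1] = 44; b[2] = 46; b[3] = 23; b[4] = 7; b[5] = 38; b[6] = 13; b[7] = 20; b[8] = 16; b[9] = 11; b[10] = 43; b[11] = 32; b[12] = 31; b[13] = 17; b[14] = 25; b[15] = 35; b[16] = 22; b[17] = 44.
Since b[17] = b[1] = 44, the sequence is periodic with period 16.

16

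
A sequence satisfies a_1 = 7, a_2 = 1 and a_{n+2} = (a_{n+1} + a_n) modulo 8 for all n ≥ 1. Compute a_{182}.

1

We have a_1 = 7,  a_2 = 1,  a_3 = 0,  a_4 = 1,  a_5 = 1,  a_6 = 2,  a_7 = 3,  a_8 = 5,  a_9 = 0,  a_{10} = 5,  a_{11} = 5,  a_{12} = 2,  a_{13} = 7,  a_{14} = 1.
Since (a_{13}, a_{14}) = (a_1, a_2) = (7, 1) (two consecutive terms determine the rest), the sequence is periodic with period 12.
So a_{182} = a_{1 + ((182-1) mod 12)} = a_2 = 1.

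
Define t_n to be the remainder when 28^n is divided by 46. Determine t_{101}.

Computing terms: t_1 = 28,  t_2 = 2,  t_3 = 10,  t_4 = 4,  t_5 = 20,  t_6 = 8,  t_7 = 40,  t_8 = 16,  t_9 = 34,  t_{10} = 32,  t_{11} = 22,  t_{12} = 18,  t_{13} = 44,  t_{14} = 36,  t_{15} = 42,  t_{16} = 26,  t_{17} = 38,  t_{18} = 6,  t_{19} = 30,  t_{20} = 12,  t_{21} = 14,  t_{22} = 24,  t_{23} = 28.
The sequence repeats with period 22.
So t_{101} = t_{1 + ((101-1) mod 22)} = t_{13} = 44.

44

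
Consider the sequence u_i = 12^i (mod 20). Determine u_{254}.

Listing terms: u_1 = 12, u_2 = 4, u_3 = 8, u_4 = 16, u_5 = 12.
The sequence repeats with period 4.
So u_{254} = u_{1 + ((254-1) mod 4)} = u_2 = 4.

4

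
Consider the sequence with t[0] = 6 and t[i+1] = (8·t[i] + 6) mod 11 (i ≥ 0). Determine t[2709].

0

Computing terms: t[0] = 6; t[1] = 10; t[2] = 9; t[3] = 1; t[4] = 3; t[5] = 8; t[6] = 4; t[7] = 5; t[8] = 2; t[9] = 0; t[10] = 6.
The sequence repeats with period 10.
So t[2709] = t[0 + ((2709-0) mod 10)] = t[9] = 0.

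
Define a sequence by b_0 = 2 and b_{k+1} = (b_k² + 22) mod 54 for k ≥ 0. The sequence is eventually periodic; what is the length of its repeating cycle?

9

We have b_0 = 2, b_1 = 26, b_2 = 50, b_3 = 38, b_4 = 8, b_5 = 32, b_6 = 20, b_7 = 44, b_8 = 14, b_9 = 2.
Since b_9 = b_0 = 2, the sequence is periodic with period 9.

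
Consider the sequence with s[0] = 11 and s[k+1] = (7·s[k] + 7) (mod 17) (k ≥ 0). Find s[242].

Listing terms: s[0] = 11,  s[1] = 16,  s[2] = 0,  s[3] = 7,  s[4] = 5,  s[5] = 8,  s[6] = 12,  s[7] = 6,  s[8] = 15,  s[9] = 10,  s[10] = 9,  s[11] = 2,  s[12] = 4,  s[13] = 1,  s[14] = 14,  s[15] = 3,  s[16] = 11.
The sequence repeats with period 16.
(242 - 0) mod 16 = 2, so s[242] = s[2] = 0.

0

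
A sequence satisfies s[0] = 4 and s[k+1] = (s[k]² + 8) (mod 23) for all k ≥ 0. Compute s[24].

Computing terms: s[0] = 4, s[1] = 1, s[2] = 9, s[3] = 20, s[4] = 17, s[5] = 21, s[6] = 12, s[7] = 14, s[8] = 20.
Since s[8] = s[3] = 20, the sequence is eventually periodic: after a pre-period of length 3 it cycles with period 5.
For k ≥ 3, s[k] depends only on (k - 3) mod 5. (24 - 3) mod 5 = 1, so s[24] = s[4] = 17.

17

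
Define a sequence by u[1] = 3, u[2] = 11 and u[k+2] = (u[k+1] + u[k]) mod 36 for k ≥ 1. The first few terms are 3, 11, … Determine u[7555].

23

Computing terms: u[1] = 3,  u[2] = 11,  u[3] = 14,  u[4] = 25,  u[5] = 3,  u[6] = 28,  u[7] = 31,  u[8] = 23,  u[9] = 18,  u[10] = 5,  u[11] = 23,  u[12] = 28,  u[13] = 15,  u[14] = 7,  u[15] = 22,  u[16] = 29,  u[17] = 15,  u[18] = 8,  u[19] = 23,  u[20] = 31,  u[21] = 18,  u[22] = 13,  u[23] = 31,  u[24] = 8,  u[25] = 3,  u[26] = 11.
Since (u[25], u[26]) = (u[1], u[2]) = (3, 11) (two consecutive terms determine the rest), the sequence is periodic with period 24.
(7555 - 1) mod 24 = 18, so u[7555] = u[19] = 23.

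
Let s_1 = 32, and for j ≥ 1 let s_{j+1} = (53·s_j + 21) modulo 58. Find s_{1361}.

s_1 = 32, s_2 = 35, s_3 = 20, s_4 = 37, s_5 = 10, s_6 = 29, s_7 = 50, s_8 = 3, s_9 = 6, s_{10} = 49, s_{11} = 8, s_{12} = 39, s_{13} = 0, s_{14} = 21, s_{15} = 32.
Since s_{15} = s_1 = 32, the sequence is periodic with period 14.
So s_{1361} = s_{1 + ((1361-1) mod 14)} = s_3 = 20.

20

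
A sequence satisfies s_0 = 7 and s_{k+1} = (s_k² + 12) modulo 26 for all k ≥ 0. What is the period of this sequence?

3

We have s_0 = 7,  s_1 = 9,  s_2 = 15,  s_3 = 3,  s_4 = 21,  s_5 = 11,  s_6 = 3.
Since s_6 = s_3 = 3, the sequence is eventually periodic: after a pre-period of length 3 it cycles with period 3.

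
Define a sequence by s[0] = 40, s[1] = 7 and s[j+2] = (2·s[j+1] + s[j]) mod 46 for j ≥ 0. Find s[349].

15

We have s[0] = 40,  s[1] = 7,  s[2] = 8,  s[3] = 23,  s[4] = 8,  s[5] = 39,  s[6] = 40,  s[7] = 27,  s[8] = 2,  s[9] = 31,  s[10] = 18,  s[11] = 21,  s[12] = 14,  s[13] = 3,  s[14] = 20,  s[15] = 43,  s[16] = 14,  s[17] = 25,  s[18] = 18,  s[19] = 15,  s[20] = 2,  s[21] = 19,  s[22] = 40,  s[23] = 7.
The sequence repeats with period 22.
So s[349] = s[0 + ((349-0) mod 22)] = s[19] = 15.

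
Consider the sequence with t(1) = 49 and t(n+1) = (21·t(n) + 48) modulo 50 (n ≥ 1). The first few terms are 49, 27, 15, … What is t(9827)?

We have t(1) = 49,  t(2) = 27,  t(3) = 15,  t(4) = 13,  t(5) = 21,  t(6) = 39,  t(7) = 17,  t(8) = 5,  t(9) = 3,  t(10) = 11,  t(11) = 29,  t(12) = 7,  t(13) = 45,  t(14) = 43,  t(15) = 1,  t(16) = 19,  t(17) = 47,  t(18) = 35,  t(19) = 33,  t(20) = 41,  t(21) = 9,  t(22) = 37,  t(23) = 25,  t(24) = 23,  t(25) = 31,  t(26) = 49.
Since t(26) = t(1) = 49, the sequence is periodic with period 25.
(9827 - 1) mod 25 = 1, so t(9827) = t(2) = 27.

27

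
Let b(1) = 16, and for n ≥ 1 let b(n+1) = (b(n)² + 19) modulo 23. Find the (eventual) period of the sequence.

We have b(1) = 16; b(2) = 22; b(3) = 20; b(4) = 5; b(5) = 21; b(6) = 0; b(7) = 19; b(8) = 12; b(9) = 2; b(10) = 0.
Since b(10) = b(6) = 0, the sequence is eventually periodic: after a pre-period of length 5 it cycles with period 4.

4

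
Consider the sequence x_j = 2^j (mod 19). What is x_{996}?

We have x_0 = 1; x_1 = 2; x_2 = 4; x_3 = 8; x_4 = 16; x_5 = 13; x_6 = 7; x_7 = 14; x_8 = 9; x_9 = 18; x_{10} = 17; x_{11} = 15; x_{12} = 11; x_{13} = 3; x_{14} = 6; x_{15} = 12; x_{16} = 5; x_{17} = 10; x_{18} = 1.
Since x_{18} = x_0 = 1, the sequence is periodic with period 18.
So x_{996} = x_{0 + ((996-0) mod 18)} = x_6 = 7.

7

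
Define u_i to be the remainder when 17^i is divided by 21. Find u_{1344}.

1

Listing terms: u_0 = 1; u_1 = 17; u_2 = 16; u_3 = 20; u_4 = 4; u_5 = 5; u_6 = 1.
The sequence repeats with period 6.
(1344 - 0) mod 6 = 0, so u_{1344} = u_0 = 1.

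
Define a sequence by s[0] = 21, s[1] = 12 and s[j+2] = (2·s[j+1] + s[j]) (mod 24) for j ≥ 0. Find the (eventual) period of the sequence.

8

s[0] = 21,  s[1] = 12,  s[2] = 21,  s[3] = 6,  s[4] = 9,  s[5] = 0,  s[6] = 9,  s[7] = 18,  s[8] = 21,  s[9] = 12.
Since (s[8], s[9]) = (s[0], s[1]) = (21, 12) (two consecutive terms determine the rest), the sequence is periodic with period 8.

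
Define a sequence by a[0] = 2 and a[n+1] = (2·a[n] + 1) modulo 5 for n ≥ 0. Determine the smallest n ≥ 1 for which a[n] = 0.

1

a[0] = 2, a[1] = 0, a[2] = 1, a[3] = 3, a[4] = 2.
Since a[4] = a[0] = 2, the sequence is periodic with period 4.
The value 0 first appears (with n ≥ 1) at a[1].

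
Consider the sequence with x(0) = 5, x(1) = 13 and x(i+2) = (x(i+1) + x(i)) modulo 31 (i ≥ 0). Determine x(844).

18

Computing terms: x(0) = 5; x(1) = 13; x(2) = 18; x(3) = 0; x(4) = 18; x(5) = 18; x(6) = 5; x(7) = 23; x(8) = 28; x(9) = 20; x(10) = 17; x(11) = 6; x(12) = 23; x(13) = 29; x(14) = 21; x(15) = 19; x(16) = 9; x(17) = 28; x(18) = 6; x(19) = 3; x(20) = 9; x(21) = 12; x(22) = 21; x(23) = 2; x(24) = 23; x(25) = 25; x(26) = 17; x(27) = 11; x(28) = 28; x(29) = 8; x(30) = 5; x(31) = 13.
The sequence repeats with period 30.
(844 - 0) mod 30 = 4, so x(844) = x(4) = 18.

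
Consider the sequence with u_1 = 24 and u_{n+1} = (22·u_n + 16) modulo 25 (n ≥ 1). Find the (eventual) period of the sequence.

Listing terms: u_1 = 24,  u_2 = 19,  u_3 = 9,  u_4 = 14,  u_5 = 24.
The sequence repeats with period 4.

4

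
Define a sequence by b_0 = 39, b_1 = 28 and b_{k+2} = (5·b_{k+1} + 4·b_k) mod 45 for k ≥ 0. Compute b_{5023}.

We have b_0 = 39,  b_1 = 28,  b_2 = 26,  b_3 = 17,  b_4 = 9,  b_5 = 23,  b_6 = 16,  b_7 = 37,  b_8 = 24,  b_9 = 43,  b_{10} = 41,  b_{11} = 17,  b_{12} = 24,  b_{13} = 8,  b_{14} = 1,  b_{15} = 37,  b_{16} = 9,  b_{17} = 13,  b_{18} = 11,  b_{19} = 17,  b_{20} = 39,  b_{21} = 38,  b_{22} = 31,  b_{23} = 37,  b_{24} = 39,  b_{25} = 28.
Since (b_{24}, b_{25}) = (b_0, b_1) = (39, 28) (two consecutive terms determine the rest), the sequence is periodic with period 24.
So b_{5023} = b_{0 + ((5023-0) mod 24)} = b_7 = 37.

37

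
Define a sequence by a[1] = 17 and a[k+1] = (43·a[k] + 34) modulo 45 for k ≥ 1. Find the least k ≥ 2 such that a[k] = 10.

Listing terms: a[1] = 17, a[2] = 0, a[3] = 34, a[4] = 11, a[5] = 12, a[6] = 10, a[7] = 14, a[8] = 6, a[9] = 22, a[10] = 35, a[11] = 9, a[12] = 16, a[13] = 2, a[14] = 30, a[15] = 19, a[16] = 41, a[17] = 42, a[18] = 40, a[19] = 44, a[20] = 36, a[21] = 7, a[22] = 20, a[23] = 39, a[24] = 1, a[25] = 32, a[26] = 15, a[27] = 4, a[28] = 26, a[29] = 27, a[30] = 25, a[31] = 29, a[32] = 21, a[33] = 37, a[34] = 5, a[35] = 24, a[36] = 31, a[37] = 17.
The sequence repeats with period 36.
The value 10 first appears (with k ≥ 2) at a[6].

6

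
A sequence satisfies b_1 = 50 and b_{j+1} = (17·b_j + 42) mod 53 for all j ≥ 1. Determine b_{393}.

We have b_1 = 50,  b_2 = 44,  b_3 = 48,  b_4 = 10,  b_5 = 0,  b_6 = 42,  b_7 = 14,  b_8 = 15,  b_9 = 32,  b_{10} = 3,  b_{11} = 40,  b_{12} = 33,  b_{13} = 20,  b_{14} = 11,  b_{15} = 17,  b_{16} = 13,  b_{17} = 51,  b_{18} = 8,  b_{19} = 19,  b_{20} = 47,  b_{21} = 46,  b_{22} = 29,  b_{23} = 5,  b_{24} = 21,  b_{25} = 28,  b_{26} = 41,  b_{27} = 50.
The sequence repeats with period 26.
So b_{393} = b_{1 + ((393-1) mod 26)} = b_3 = 48.

48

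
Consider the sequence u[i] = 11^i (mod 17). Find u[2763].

We have u[0] = 1, u[1] = 11, u[2] = 2, u[3] = 5, u[4] = 4, u[5] = 10, u[6] = 8, u[7] = 3, u[8] = 16, u[9] = 6, u[10] = 15, u[11] = 12, u[12] = 13, u[13] = 7, u[14] = 9, u[15] = 14, u[16] = 1.
The sequence repeats with period 16.
So u[2763] = u[0 + ((2763-0) mod 16)] = u[11] = 12.

12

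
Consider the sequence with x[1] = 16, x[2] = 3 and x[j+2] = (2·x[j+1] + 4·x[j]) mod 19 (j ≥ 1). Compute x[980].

Computing terms: x[1] = 16, x[2] = 3, x[3] = 13, x[4] = 0, x[5] = 14, x[6] = 9, x[7] = 17, x[8] = 13, x[9] = 18, x[10] = 12, x[11] = 1, x[12] = 12, x[13] = 9, x[14] = 9, x[15] = 16, x[16] = 11, x[17] = 10, x[18] = 7, x[19] = 16, x[20] = 3.
Since (x[19], x[20]) = (x[1], x[2]) = (16, 3) (two consecutive terms determine the rest), the sequence is periodic with period 18.
(980 - 1) mod 18 = 7, so x[980] = x[8] = 13.

13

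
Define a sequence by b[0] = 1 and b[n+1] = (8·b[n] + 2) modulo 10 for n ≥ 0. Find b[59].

8

We have b[0] = 1, b[1] = 0, b[2] = 2, b[3] = 8, b[4] = 6, b[5] = 0.
Since b[5] = b[1] = 0, the sequence is eventually periodic: after a pre-period of length 1 it cycles with period 4.
For n ≥ 1, b[n] depends only on (n - 1) mod 4. (59 - 1) mod 4 = 2, so b[59] = b[3] = 8.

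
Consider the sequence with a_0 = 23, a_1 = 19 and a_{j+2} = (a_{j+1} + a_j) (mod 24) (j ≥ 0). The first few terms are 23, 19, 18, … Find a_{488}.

2

Computing terms: a_0 = 23,  a_1 = 19,  a_2 = 18,  a_3 = 13,  a_4 = 7,  a_5 = 20,  a_6 = 3,  a_7 = 23,  a_8 = 2,  a_9 = 1,  a_{10} = 3,  a_{11} = 4,  a_{12} = 7,  a_{13} = 11,  a_{14} = 18,  a_{15} = 5,  a_{16} = 23,  a_{17} = 4,  a_{18} = 3,  a_{19} = 7,  a_{20} = 10,  a_{21} = 17,  a_{22} = 3,  a_{23} = 20,  a_{24} = 23,  a_{25} = 19.
Since (a_{24}, a_{25}) = (a_0, a_1) = (23, 19) (two consecutive terms determine the rest), the sequence is periodic with period 24.
(488 - 0) mod 24 = 8, so a_{488} = a_8 = 2.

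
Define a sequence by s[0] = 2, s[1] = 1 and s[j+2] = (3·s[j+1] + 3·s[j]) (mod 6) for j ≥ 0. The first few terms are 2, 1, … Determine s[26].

Listing terms: s[0] = 2, s[1] = 1, s[2] = 3, s[3] = 0, s[4] = 3, s[5] = 3, s[6] = 0.
Since (s[5], s[6]) = (s[2], s[3]) = (3, 0) (two consecutive terms determine the rest), the sequence is eventually periodic: after a pre-period of length 2 it cycles with period 3.
For j ≥ 2, s[j] depends only on (j - 2) mod 3. (26 - 2) mod 3 = 0, so s[26] = s[2] = 3.

3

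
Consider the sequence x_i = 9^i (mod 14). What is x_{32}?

We have x_1 = 9,  x_2 = 11,  x_3 = 1,  x_4 = 9.
Since x_4 = x_1 = 9, the sequence is periodic with period 3.
So x_{32} = x_{1 + ((32-1) mod 3)} = x_2 = 11.

11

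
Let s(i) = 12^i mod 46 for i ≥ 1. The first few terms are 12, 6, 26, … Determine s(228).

s(1) = 12; s(2) = 6; s(3) = 26; s(4) = 36; s(5) = 18; s(6) = 32; s(7) = 16; s(8) = 8; s(9) = 4; s(10) = 2; s(11) = 24; s(12) = 12.
The sequence repeats with period 11.
(228 - 1) mod 11 = 7, so s(228) = s(8) = 8.

8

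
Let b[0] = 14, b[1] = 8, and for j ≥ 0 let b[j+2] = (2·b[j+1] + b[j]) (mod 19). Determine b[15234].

Listing terms: b[0] = 14; b[1] = 8; b[2] = 11; b[3] = 11; b[4] = 14; b[5] = 1; b[6] = 16; b[7] = 14; b[8] = 6; b[9] = 7; b[10] = 1; b[11] = 9; b[12] = 0; b[13] = 9; b[14] = 18; b[15] = 7; b[16] = 13; b[17] = 14; b[18] = 3; b[19] = 1; b[20] = 5; b[21] = 11; b[22] = 8; b[23] = 8; b[24] = 5; b[25] = 18; b[26] = 3; b[27] = 5; b[28] = 13; b[29] = 12; b[30] = 18; b[31] = 10; b[32] = 0; b[33] = 10; b[34] = 1; b[35] = 12; b[36] = 6; b[37] = 5; b[38] = 16; b[39] = 18; b[40] = 14; b[41] = 8.
The sequence repeats with period 40.
So b[15234] = b[0 + ((15234-0) mod 40)] = b[34] = 1.

1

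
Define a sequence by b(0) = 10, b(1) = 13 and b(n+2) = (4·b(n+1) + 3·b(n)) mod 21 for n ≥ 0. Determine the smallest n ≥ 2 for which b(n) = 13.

Computing terms: b(0) = 10, b(1) = 13, b(2) = 19, b(3) = 10, b(4) = 13.
Since (b(3), b(4)) = (b(0), b(1)) = (10, 13) (two consecutive terms determine the rest), the sequence is periodic with period 3.
The value 13 next appears (with n ≥ 2) at b(4).

4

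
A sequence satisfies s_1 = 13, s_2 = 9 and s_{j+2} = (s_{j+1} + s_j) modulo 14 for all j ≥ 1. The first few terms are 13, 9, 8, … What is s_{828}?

s_1 = 13,  s_2 = 9,  s_3 = 8,  s_4 = 3,  s_5 = 11,  s_6 = 0,  s_7 = 11,  s_8 = 11,  s_9 = 8,  s_{10} = 5,  s_{11} = 13,  s_{12} = 4,  s_{13} = 3,  s_{14} = 7,  s_{15} = 10,  s_{16} = 3,  s_{17} = 13,  s_{18} = 2,  s_{19} = 1,  s_{20} = 3,  s_{21} = 4,  s_{22} = 7,  s_{23} = 11,  s_{24} = 4,  s_{25} = 1,  s_{26} = 5,  s_{27} = 6,  s_{28} = 11,  s_{29} = 3,  s_{30} = 0,  s_{31} = 3,  s_{32} = 3,  s_{33} = 6,  s_{34} = 9,  s_{35} = 1,  s_{36} = 10,  s_{37} = 11,  s_{38} = 7,  s_{39} = 4,  s_{40} = 11,  s_{41} = 1,  s_{42} = 12,  s_{43} = 13,  s_{44} = 11,  s_{45} = 10,  s_{46} = 7,  s_{47} = 3,  s_{48} = 10,  s_{49} = 13,  s_{50} = 9.
The sequence repeats with period 48.
So s_{828} = s_{1 + ((828-1) mod 48)} = s_{12} = 4.

4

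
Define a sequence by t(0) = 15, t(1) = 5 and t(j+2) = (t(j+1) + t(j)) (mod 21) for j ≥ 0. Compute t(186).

t(0) = 15, t(1) = 5, t(2) = 20, t(3) = 4, t(4) = 3, t(5) = 7, t(6) = 10, t(7) = 17, t(8) = 6, t(9) = 2, t(10) = 8, t(11) = 10, t(12) = 18, t(13) = 7, t(14) = 4, t(15) = 11, t(16) = 15, t(17) = 5.
Since (t(16), t(17)) = (t(0), t(1)) = (15, 5) (two consecutive terms determine the rest), the sequence is periodic with period 16.
So t(186) = t(0 + ((186-0) mod 16)) = t(10) = 8.

8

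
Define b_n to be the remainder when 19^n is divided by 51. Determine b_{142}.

b_0 = 1,  b_1 = 19,  b_2 = 4,  b_3 = 25,  b_4 = 16,  b_5 = 49,  b_6 = 13,  b_7 = 43,  b_8 = 1.
Since b_8 = b_0 = 1, the sequence is periodic with period 8.
So b_{142} = b_{0 + ((142-0) mod 8)} = b_6 = 13.

13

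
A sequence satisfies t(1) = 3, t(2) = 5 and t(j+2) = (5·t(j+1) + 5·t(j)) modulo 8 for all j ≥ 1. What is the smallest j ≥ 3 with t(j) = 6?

Computing terms: t(1) = 3,  t(2) = 5,  t(3) = 0,  t(4) = 1,  t(5) = 5,  t(6) = 6,  t(7) = 7,  t(8) = 1,  t(9) = 0,  t(10) = 5,  t(11) = 1,  t(12) = 6,  t(13) = 3,  t(14) = 5.
Since (t(13), t(14)) = (t(1), t(2)) = (3, 5) (two consecutive terms determine the rest), the sequence is periodic with period 12.
The value 6 first appears (with j ≥ 3) at t(6).

6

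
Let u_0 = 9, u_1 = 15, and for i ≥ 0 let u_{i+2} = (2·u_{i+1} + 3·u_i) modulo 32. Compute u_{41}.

15

Listing terms: u_0 = 9, u_1 = 15, u_2 = 25, u_3 = 31, u_4 = 9, u_5 = 15.
The sequence repeats with period 4.
(41 - 0) mod 4 = 1, so u_{41} = u_1 = 15.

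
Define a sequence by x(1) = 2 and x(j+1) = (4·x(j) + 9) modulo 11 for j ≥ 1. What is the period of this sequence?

x(1) = 2; x(2) = 6; x(3) = 0; x(4) = 9; x(5) = 1; x(6) = 2.
The sequence repeats with period 5.

5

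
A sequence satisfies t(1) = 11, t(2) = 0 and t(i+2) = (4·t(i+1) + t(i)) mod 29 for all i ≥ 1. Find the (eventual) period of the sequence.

14

t(1) = 11; t(2) = 0; t(3) = 11; t(4) = 15; t(5) = 13; t(6) = 9; t(7) = 20; t(8) = 2; t(9) = 28; t(10) = 27; t(11) = 20; t(12) = 20; t(13) = 13; t(14) = 14; t(15) = 11; t(16) = 0.
Since (t(15), t(16)) = (t(1), t(2)) = (11, 0) (two consecutive terms determine the rest), the sequence is periodic with period 14.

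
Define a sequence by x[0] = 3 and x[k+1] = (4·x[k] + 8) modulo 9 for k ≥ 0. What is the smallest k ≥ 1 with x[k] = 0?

3

Computing terms: x[0] = 3,  x[1] = 2,  x[2] = 7,  x[3] = 0,  x[4] = 8,  x[5] = 4,  x[6] = 6,  x[7] = 5,  x[8] = 1,  x[9] = 3.
The sequence repeats with period 9.
The value 0 first appears (with k ≥ 1) at x[3].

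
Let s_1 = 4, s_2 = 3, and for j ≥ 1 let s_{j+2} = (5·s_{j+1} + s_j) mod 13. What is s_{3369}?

7

We have s_1 = 4, s_2 = 3, s_3 = 6, s_4 = 7, s_5 = 2, s_6 = 4, s_7 = 9, s_8 = 10, s_9 = 7, s_{10} = 6, s_{11} = 11, s_{12} = 9, s_{13} = 4, s_{14} = 3.
The sequence repeats with period 12.
(3369 - 1) mod 12 = 8, so s_{3369} = s_9 = 7.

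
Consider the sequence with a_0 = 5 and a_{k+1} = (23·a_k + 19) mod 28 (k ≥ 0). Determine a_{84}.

Computing terms: a_0 = 5, a_1 = 22, a_2 = 21, a_3 = 26, a_4 = 1, a_5 = 14, a_6 = 5.
The sequence repeats with period 6.
So a_{84} = a_{0 + ((84-0) mod 6)} = a_0 = 5.

5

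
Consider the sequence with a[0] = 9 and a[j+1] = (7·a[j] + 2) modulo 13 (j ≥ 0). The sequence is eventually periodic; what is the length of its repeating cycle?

Listing terms: a[0] = 9,  a[1] = 0,  a[2] = 2,  a[3] = 3,  a[4] = 10,  a[5] = 7,  a[6] = 12,  a[7] = 8,  a[8] = 6,  a[9] = 5,  a[10] = 11,  a[11] = 1,  a[12] = 9.
Since a[12] = a[0] = 9, the sequence is periodic with period 12.

12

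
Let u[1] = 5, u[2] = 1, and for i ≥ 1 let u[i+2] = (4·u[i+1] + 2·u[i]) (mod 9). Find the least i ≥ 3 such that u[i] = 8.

5

u[1] = 5, u[2] = 1, u[3] = 5, u[4] = 4, u[5] = 8, u[6] = 4, u[7] = 5, u[8] = 1.
The sequence repeats with period 6.
The value 8 first appears (with i ≥ 3) at u[5].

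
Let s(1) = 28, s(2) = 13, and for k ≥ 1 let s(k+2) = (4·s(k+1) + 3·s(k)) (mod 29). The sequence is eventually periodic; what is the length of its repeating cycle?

We have s(1) = 28, s(2) = 13, s(3) = 20, s(4) = 3, s(5) = 14, s(6) = 7, s(7) = 12, s(8) = 11, s(9) = 22, s(10) = 5, s(11) = 28, s(12) = 11, s(13) = 12, s(14) = 23, s(15) = 12, s(16) = 1, s(17) = 11, s(18) = 18, s(19) = 18, s(20) = 10, s(21) = 7, s(22) = 0, s(23) = 21, s(24) = 26, s(25) = 22, s(26) = 21, s(27) = 5, s(28) = 25, s(29) = 28, s(30) = 13.
Since (s(29), s(30)) = (s(1), s(2)) = (28, 13) (two consecutive terms determine the rest), the sequence is periodic with period 28.

28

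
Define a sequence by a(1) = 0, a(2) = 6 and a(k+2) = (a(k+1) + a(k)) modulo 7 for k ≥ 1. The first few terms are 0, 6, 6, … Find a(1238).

a(1) = 0; a(2) = 6; a(3) = 6; a(4) = 5; a(5) = 4; a(6) = 2; a(7) = 6; a(8) = 1; a(9) = 0; a(10) = 1; a(11) = 1; a(12) = 2; a(13) = 3; a(14) = 5; a(15) = 1; a(16) = 6; a(17) = 0; a(18) = 6.
The sequence repeats with period 16.
(1238 - 1) mod 16 = 5, so a(1238) = a(6) = 2.

2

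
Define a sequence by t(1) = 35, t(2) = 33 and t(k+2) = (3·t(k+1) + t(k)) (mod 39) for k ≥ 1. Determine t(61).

35

We have t(1) = 35, t(2) = 33, t(3) = 17, t(4) = 6, t(5) = 35, t(6) = 33.
Since (t(5), t(6)) = (t(1), t(2)) = (35, 33) (two consecutive terms determine the rest), the sequence is periodic with period 4.
(61 - 1) mod 4 = 0, so t(61) = t(1) = 35.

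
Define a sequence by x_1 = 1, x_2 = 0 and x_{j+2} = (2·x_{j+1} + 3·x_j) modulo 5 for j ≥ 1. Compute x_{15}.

x_1 = 1,  x_2 = 0,  x_3 = 3,  x_4 = 1,  x_5 = 1,  x_6 = 0.
Since (x_5, x_6) = (x_1, x_2) = (1, 0) (two consecutive terms determine the rest), the sequence is periodic with period 4.
So x_{15} = x_{1 + ((15-1) mod 4)} = x_3 = 3.

3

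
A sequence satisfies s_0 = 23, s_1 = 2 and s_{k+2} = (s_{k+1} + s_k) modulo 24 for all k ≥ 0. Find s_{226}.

Computing terms: s_0 = 23; s_1 = 2; s_2 = 1; s_3 = 3; s_4 = 4; s_5 = 7; s_6 = 11; s_7 = 18; s_8 = 5; s_9 = 23; s_{10} = 4; s_{11} = 3; s_{12} = 7; s_{13} = 10; s_{14} = 17; s_{15} = 3; s_{16} = 20; s_{17} = 23; s_{18} = 19; s_{19} = 18; s_{20} = 13; s_{21} = 7; s_{22} = 20; s_{23} = 3; s_{24} = 23; s_{25} = 2.
The sequence repeats with period 24.
(226 - 0) mod 24 = 10, so s_{226} = s_{10} = 4.

4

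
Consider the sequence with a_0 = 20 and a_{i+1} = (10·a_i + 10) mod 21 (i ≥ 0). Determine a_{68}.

10

We have a_0 = 20,  a_1 = 0,  a_2 = 10,  a_3 = 5,  a_4 = 18,  a_5 = 1,  a_6 = 20.
The sequence repeats with period 6.
(68 - 0) mod 6 = 2, so a_{68} = a_2 = 10.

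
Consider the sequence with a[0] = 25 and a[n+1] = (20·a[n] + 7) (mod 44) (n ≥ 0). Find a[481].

Computing terms: a[0] = 25; a[1] = 23; a[2] = 27; a[3] = 19; a[4] = 35; a[5] = 3; a[6] = 23.
Since a[6] = a[1] = 23, the sequence is eventually periodic: after a pre-period of length 1 it cycles with period 5.
For n ≥ 1, a[n] depends only on (n - 1) mod 5. (481 - 1) mod 5 = 0, so a[481] = a[1] = 23.

23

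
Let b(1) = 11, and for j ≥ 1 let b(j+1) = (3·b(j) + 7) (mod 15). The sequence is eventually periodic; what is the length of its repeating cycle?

4

b(1) = 11, b(2) = 10, b(3) = 7, b(4) = 13, b(5) = 1, b(6) = 10.
Since b(6) = b(2) = 10, the sequence is eventually periodic: after a pre-period of length 1 it cycles with period 4.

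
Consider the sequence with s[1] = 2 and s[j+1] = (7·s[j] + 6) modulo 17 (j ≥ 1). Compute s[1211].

Listing terms: s[1] = 2, s[2] = 3, s[3] = 10, s[4] = 8, s[5] = 11, s[6] = 15, s[7] = 9, s[8] = 1, s[9] = 13, s[10] = 12, s[11] = 5, s[12] = 7, s[13] = 4, s[14] = 0, s[15] = 6, s[16] = 14, s[17] = 2.
Since s[17] = s[1] = 2, the sequence is periodic with period 16.
(1211 - 1) mod 16 = 10, so s[1211] = s[11] = 5.

5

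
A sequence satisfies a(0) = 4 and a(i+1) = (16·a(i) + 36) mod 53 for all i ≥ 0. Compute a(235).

47

a(0) = 4,  a(1) = 47,  a(2) = 46,  a(3) = 30,  a(4) = 39,  a(5) = 24,  a(6) = 49,  a(7) = 25,  a(8) = 12,  a(9) = 16,  a(10) = 27,  a(11) = 44,  a(12) = 51,  a(13) = 4.
Since a(13) = a(0) = 4, the sequence is periodic with period 13.
(235 - 0) mod 13 = 1, so a(235) = a(1) = 47.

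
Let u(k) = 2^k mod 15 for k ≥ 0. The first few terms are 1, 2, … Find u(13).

2

Listing terms: u(0) = 1, u(1) = 2, u(2) = 4, u(3) = 8, u(4) = 1.
The sequence repeats with period 4.
So u(13) = u(0 + ((13-0) mod 4)) = u(1) = 2.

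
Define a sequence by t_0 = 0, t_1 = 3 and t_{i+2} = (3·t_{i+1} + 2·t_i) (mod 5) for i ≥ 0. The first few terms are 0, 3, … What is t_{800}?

Listing terms: t_0 = 0,  t_1 = 3,  t_2 = 4,  t_3 = 3,  t_4 = 2,  t_5 = 2,  t_6 = 0,  t_7 = 4,  t_8 = 2,  t_9 = 4,  t_{10} = 1,  t_{11} = 1,  t_{12} = 0,  t_{13} = 2,  t_{14} = 1,  t_{15} = 2,  t_{16} = 3,  t_{17} = 3,  t_{18} = 0,  t_{19} = 1,  t_{20} = 3,  t_{21} = 1,  t_{22} = 4,  t_{23} = 4,  t_{24} = 0,  t_{25} = 3.
Since (t_{24}, t_{25}) = (t_0, t_1) = (0, 3) (two consecutive terms determine the rest), the sequence is periodic with period 24.
So t_{800} = t_{0 + ((800-0) mod 24)} = t_8 = 2.

2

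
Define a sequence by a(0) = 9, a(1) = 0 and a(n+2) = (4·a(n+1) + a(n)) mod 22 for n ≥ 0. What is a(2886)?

17

We have a(0) = 9, a(1) = 0, a(2) = 9, a(3) = 14, a(4) = 21, a(5) = 10, a(6) = 17, a(7) = 12, a(8) = 21, a(9) = 8, a(10) = 9, a(11) = 0.
Since (a(10), a(11)) = (a(0), a(1)) = (9, 0) (two consecutive terms determine the rest), the sequence is periodic with period 10.
So a(2886) = a(0 + ((2886-0) mod 10)) = a(6) = 17.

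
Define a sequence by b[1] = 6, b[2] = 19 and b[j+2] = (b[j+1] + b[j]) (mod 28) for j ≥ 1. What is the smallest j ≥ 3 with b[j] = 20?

b[1] = 6,  b[2] = 19,  b[3] = 25,  b[4] = 16,  b[5] = 13,  b[6] = 1,  b[7] = 14,  b[8] = 15,  b[9] = 1,  b[10] = 16,  b[11] = 17,  b[12] = 5,  b[13] = 22,  b[14] = 27,  b[15] = 21,  b[16] = 20,  b[17] = 13,  b[18] = 5,  b[19] = 18,  b[20] = 23,  b[21] = 13,  b[22] = 8,  b[23] = 21,  b[24] = 1,  b[25] = 22,  b[26] = 23,  b[27] = 17,  b[28] = 12,  b[29] = 1,  b[30] = 13,  b[31] = 14,  b[32] = 27,  b[33] = 13,  b[34] = 12,  b[35] = 25,  b[36] = 9,  b[37] = 6,  b[38] = 15,  b[39] = 21,  b[40] = 8,  b[41] = 1,  b[42] = 9,  b[43] = 10,  b[44] = 19,  b[45] = 1,  b[46] = 20,  b[47] = 21,  b[48] = 13,  b[49] = 6,  b[50] = 19.
The sequence repeats with period 48.
The value 20 first appears (with j ≥ 3) at b[16].

16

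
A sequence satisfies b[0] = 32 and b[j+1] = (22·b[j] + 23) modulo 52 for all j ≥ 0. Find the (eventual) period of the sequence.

3

We have b[0] = 32, b[1] = 51, b[2] = 1, b[3] = 45, b[4] = 25, b[5] = 1.
Since b[5] = b[2] = 1, the sequence is eventually periodic: after a pre-period of length 2 it cycles with period 3.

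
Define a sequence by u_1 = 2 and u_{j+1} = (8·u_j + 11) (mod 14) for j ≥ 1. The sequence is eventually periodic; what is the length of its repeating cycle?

7

We have u_1 = 2,  u_2 = 13,  u_3 = 3,  u_4 = 7,  u_5 = 11,  u_6 = 1,  u_7 = 5,  u_8 = 9,  u_9 = 13.
Since u_9 = u_2 = 13, the sequence is eventually periodic: after a pre-period of length 1 it cycles with period 7.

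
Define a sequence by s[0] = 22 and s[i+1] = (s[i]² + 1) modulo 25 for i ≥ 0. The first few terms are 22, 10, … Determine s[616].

5

Listing terms: s[0] = 22; s[1] = 10; s[2] = 1; s[3] = 2; s[4] = 5; s[5] = 1.
Since s[5] = s[2] = 1, the sequence is eventually periodic: after a pre-period of length 2 it cycles with period 3.
For i ≥ 2, s[i] depends only on (i - 2) mod 3. (616 - 2) mod 3 = 2, so s[616] = s[4] = 5.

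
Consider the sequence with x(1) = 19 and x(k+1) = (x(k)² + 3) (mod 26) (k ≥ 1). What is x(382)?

Computing terms: x(1) = 19, x(2) = 0, x(3) = 3, x(4) = 12, x(5) = 17, x(6) = 6, x(7) = 13, x(8) = 16, x(9) = 25, x(10) = 4, x(11) = 19.
The sequence repeats with period 10.
So x(382) = x(1 + ((382-1) mod 10)) = x(2) = 0.

0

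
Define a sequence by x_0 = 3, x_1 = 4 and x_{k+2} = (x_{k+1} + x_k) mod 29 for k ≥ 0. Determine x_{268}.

7

We have x_0 = 3,  x_1 = 4,  x_2 = 7,  x_3 = 11,  x_4 = 18,  x_5 = 0,  x_6 = 18,  x_7 = 18,  x_8 = 7,  x_9 = 25,  x_{10} = 3,  x_{11} = 28,  x_{12} = 2,  x_{13} = 1,  x_{14} = 3,  x_{15} = 4.
The sequence repeats with period 14.
So x_{268} = x_{0 + ((268-0) mod 14)} = x_2 = 7.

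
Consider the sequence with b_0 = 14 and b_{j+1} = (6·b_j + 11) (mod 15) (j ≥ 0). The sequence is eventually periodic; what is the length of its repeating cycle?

b_0 = 14; b_1 = 5; b_2 = 11; b_3 = 2; b_4 = 8; b_5 = 14.
The sequence repeats with period 5.

5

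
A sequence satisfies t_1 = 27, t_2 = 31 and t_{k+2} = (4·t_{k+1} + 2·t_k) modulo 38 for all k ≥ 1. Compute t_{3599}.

Listing terms: t_1 = 27, t_2 = 31, t_3 = 26, t_4 = 14, t_5 = 32, t_6 = 4, t_7 = 4, t_8 = 24, t_9 = 28, t_{10} = 8, t_{11} = 12, t_{12} = 26, t_{13} = 14.
Since (t_{12}, t_{13}) = (t_3, t_4) = (26, 14) (two consecutive terms determine the rest), the sequence is eventually periodic: after a pre-period of length 2 it cycles with period 9.
For k ≥ 3, t_k depends only on (k - 3) mod 9. (3599 - 3) mod 9 = 5, so t_{3599} = t_8 = 24.

24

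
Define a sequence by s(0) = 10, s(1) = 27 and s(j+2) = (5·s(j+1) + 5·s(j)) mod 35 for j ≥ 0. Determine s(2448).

10

s(0) = 10; s(1) = 27; s(2) = 10; s(3) = 10; s(4) = 30; s(5) = 25; s(6) = 30; s(7) = 30; s(8) = 20; s(9) = 5; s(10) = 20; s(11) = 20; s(12) = 25; s(13) = 15; s(14) = 25; s(15) = 25; s(16) = 5; s(17) = 10; s(18) = 5; s(19) = 5; s(20) = 15; s(21) = 30; s(22) = 15; s(23) = 15; s(24) = 10; s(25) = 20; s(26) = 10; s(27) = 10.
Since (s(26), s(27)) = (s(2), s(3)) = (10, 10) (two consecutive terms determine the rest), the sequence is eventually periodic: after a pre-period of length 2 it cycles with period 24.
For j ≥ 2, s(j) depends only on (j - 2) mod 24. (2448 - 2) mod 24 = 22, so s(2448) = s(24) = 10.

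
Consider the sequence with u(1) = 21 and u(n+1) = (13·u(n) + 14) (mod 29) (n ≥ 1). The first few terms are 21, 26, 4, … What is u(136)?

u(1) = 21, u(2) = 26, u(3) = 4, u(4) = 8, u(5) = 2, u(6) = 11, u(7) = 12, u(8) = 25, u(9) = 20, u(10) = 13, u(11) = 9, u(12) = 15, u(13) = 6, u(14) = 5, u(15) = 21.
The sequence repeats with period 14.
So u(136) = u(1 + ((136-1) mod 14)) = u(10) = 13.

13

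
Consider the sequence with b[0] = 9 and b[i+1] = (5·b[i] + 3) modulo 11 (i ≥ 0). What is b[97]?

b[0] = 9, b[1] = 4, b[2] = 1, b[3] = 8, b[4] = 10, b[5] = 9.
Since b[5] = b[0] = 9, the sequence is periodic with period 5.
So b[97] = b[0 + ((97-0) mod 5)] = b[2] = 1.

1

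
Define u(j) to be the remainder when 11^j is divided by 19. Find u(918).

1

Computing terms: u(0) = 1, u(1) = 11, u(2) = 7, u(3) = 1.
The sequence repeats with period 3.
(918 - 0) mod 3 = 0, so u(918) = u(0) = 1.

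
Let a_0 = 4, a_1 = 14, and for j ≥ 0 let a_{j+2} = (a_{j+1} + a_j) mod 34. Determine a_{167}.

a_0 = 4, a_1 = 14, a_2 = 18, a_3 = 32, a_4 = 16, a_5 = 14, a_6 = 30, a_7 = 10, a_8 = 6, a_9 = 16, a_{10} = 22, a_{11} = 4, a_{12} = 26, a_{13} = 30, a_{14} = 22, a_{15} = 18, a_{16} = 6, a_{17} = 24, a_{18} = 30, a_{19} = 20, a_{20} = 16, a_{21} = 2, a_{22} = 18, a_{23} = 20, a_{24} = 4, a_{25} = 24, a_{26} = 28, a_{27} = 18, a_{28} = 12, a_{29} = 30, a_{30} = 8, a_{31} = 4, a_{32} = 12, a_{33} = 16, a_{34} = 28, a_{35} = 10, a_{36} = 4, a_{37} = 14.
Since (a_{36}, a_{37}) = (a_0, a_1) = (4, 14) (two consecutive terms determine the rest), the sequence is periodic with period 36.
(167 - 0) mod 36 = 23, so a_{167} = a_{23} = 20.

20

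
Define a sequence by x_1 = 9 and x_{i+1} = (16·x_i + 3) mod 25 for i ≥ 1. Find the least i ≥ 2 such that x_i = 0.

18

Listing terms: x_1 = 9; x_2 = 22; x_3 = 5; x_4 = 8; x_5 = 6; x_6 = 24; x_7 = 12; x_8 = 20; x_9 = 23; x_{10} = 21; x_{11} = 14; x_{12} = 2; x_{13} = 10; x_{14} = 13; x_{15} = 11; x_{16} = 4; x_{17} = 17; x_{18} = 0; x_{19} = 3; x_{20} = 1; x_{21} = 19; x_{22} = 7; x_{23} = 15; x_{24} = 18; x_{25} = 16; x_{26} = 9.
The sequence repeats with period 25.
The value 0 first appears (with i ≥ 2) at x_{18}.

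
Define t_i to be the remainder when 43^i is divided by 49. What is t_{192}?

29

Computing terms: t_0 = 1, t_1 = 43, t_2 = 36, t_3 = 29, t_4 = 22, t_5 = 15, t_6 = 8, t_7 = 1.
The sequence repeats with period 7.
(192 - 0) mod 7 = 3, so t_{192} = t_3 = 29.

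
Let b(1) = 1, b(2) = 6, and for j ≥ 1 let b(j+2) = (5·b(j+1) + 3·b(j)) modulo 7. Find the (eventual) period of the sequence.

3

We have b(1) = 1; b(2) = 6; b(3) = 5; b(4) = 1; b(5) = 6.
Since (b(4), b(5)) = (b(1), b(2)) = (1, 6) (two consecutive terms determine the rest), the sequence is periodic with period 3.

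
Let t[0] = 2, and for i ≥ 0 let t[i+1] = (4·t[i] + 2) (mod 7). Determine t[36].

2

We have t[0] = 2, t[1] = 3, t[2] = 0, t[3] = 2.
The sequence repeats with period 3.
So t[36] = t[0 + ((36-0) mod 3)] = t[0] = 2.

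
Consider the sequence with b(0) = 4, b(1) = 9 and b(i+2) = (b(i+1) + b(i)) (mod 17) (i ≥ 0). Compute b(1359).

Listing terms: b(0) = 4,  b(1) = 9,  b(2) = 13,  b(3) = 5,  b(4) = 1,  b(5) = 6,  b(6) = 7,  b(7) = 13,  b(8) = 3,  b(9) = 16,  b(10) = 2,  b(11) = 1,  b(12) = 3,  b(13) = 4,  b(14) = 7,  b(15) = 11,  b(16) = 1,  b(17) = 12,  b(18) = 13,  b(19) = 8,  b(20) = 4,  b(21) = 12,  b(22) = 16,  b(23) = 11,  b(24) = 10,  b(25) = 4,  b(26) = 14,  b(27) = 1,  b(28) = 15,  b(29) = 16,  b(30) = 14,  b(31) = 13,  b(32) = 10,  b(33) = 6,  b(34) = 16,  b(35) = 5,  b(36) = 4,  b(37) = 9.
The sequence repeats with period 36.
So b(1359) = b(0 + ((1359-0) mod 36)) = b(27) = 1.

1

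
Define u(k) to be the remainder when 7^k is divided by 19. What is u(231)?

Computing terms: u(1) = 7, u(2) = 11, u(3) = 1, u(4) = 7.
Since u(4) = u(1) = 7, the sequence is periodic with period 3.
So u(231) = u(1 + ((231-1) mod 3)) = u(3) = 1.

1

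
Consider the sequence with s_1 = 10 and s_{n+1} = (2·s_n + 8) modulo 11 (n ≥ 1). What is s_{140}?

1

s_1 = 10,  s_2 = 6,  s_3 = 9,  s_4 = 4,  s_5 = 5,  s_6 = 7,  s_7 = 0,  s_8 = 8,  s_9 = 2,  s_{10} = 1,  s_{11} = 10.
The sequence repeats with period 10.
(140 - 1) mod 10 = 9, so s_{140} = s_{10} = 1.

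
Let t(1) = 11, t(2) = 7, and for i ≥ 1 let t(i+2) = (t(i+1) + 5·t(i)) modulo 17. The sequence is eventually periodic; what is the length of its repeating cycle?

16

Listing terms: t(1) = 11, t(2) = 7, t(3) = 11, t(4) = 12, t(5) = 16, t(6) = 8, t(7) = 3, t(8) = 9, t(9) = 7, t(10) = 1, t(11) = 2, t(12) = 7, t(13) = 0, t(14) = 1, t(15) = 1, t(16) = 6, t(17) = 11, t(18) = 7.
The sequence repeats with period 16.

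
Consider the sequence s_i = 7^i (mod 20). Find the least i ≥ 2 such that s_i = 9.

We have s_1 = 7,  s_2 = 9,  s_3 = 3,  s_4 = 1,  s_5 = 7.
The sequence repeats with period 4.
The value 9 first appears (with i ≥ 2) at s_2.

2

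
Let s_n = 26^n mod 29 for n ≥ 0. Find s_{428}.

7

We have s_0 = 1, s_1 = 26, s_2 = 9, s_3 = 2, s_4 = 23, s_5 = 18, s_6 = 4, s_7 = 17, s_8 = 7, s_9 = 8, s_{10} = 5, s_{11} = 14, s_{12} = 16, s_{13} = 10, s_{14} = 28, s_{15} = 3, s_{16} = 20, s_{17} = 27, s_{18} = 6, s_{19} = 11, s_{20} = 25, s_{21} = 12, s_{22} = 22, s_{23} = 21, s_{24} = 24, s_{25} = 15, s_{26} = 13, s_{27} = 19, s_{28} = 1.
The sequence repeats with period 28.
So s_{428} = s_{0 + ((428-0) mod 28)} = s_8 = 7.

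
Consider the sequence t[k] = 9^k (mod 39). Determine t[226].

9

We have t[0] = 1; t[1] = 9; t[2] = 3; t[3] = 27; t[4] = 9.
Since t[4] = t[1] = 9, the sequence is eventually periodic: after a pre-period of length 1 it cycles with period 3.
For k ≥ 1, t[k] depends only on (k - 1) mod 3. (226 - 1) mod 3 = 0, so t[226] = t[1] = 9.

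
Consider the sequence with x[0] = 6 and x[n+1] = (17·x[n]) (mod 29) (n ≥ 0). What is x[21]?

x[0] = 6; x[1] = 15; x[2] = 23; x[3] = 14; x[4] = 6.
The sequence repeats with period 4.
So x[21] = x[0 + ((21-0) mod 4)] = x[1] = 15.

15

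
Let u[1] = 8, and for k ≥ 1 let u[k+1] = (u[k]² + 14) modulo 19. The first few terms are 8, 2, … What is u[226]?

2

Computing terms: u[1] = 8, u[2] = 2, u[3] = 18, u[4] = 15, u[5] = 11, u[6] = 2.
Since u[6] = u[2] = 2, the sequence is eventually periodic: after a pre-period of length 1 it cycles with period 4.
For k ≥ 2, u[k] depends only on (k - 2) mod 4. (226 - 2) mod 4 = 0, so u[226] = u[2] = 2.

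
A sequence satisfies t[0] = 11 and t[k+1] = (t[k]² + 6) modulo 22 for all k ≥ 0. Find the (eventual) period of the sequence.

Computing terms: t[0] = 11; t[1] = 17; t[2] = 9; t[3] = 21; t[4] = 7; t[5] = 11.
The sequence repeats with period 5.

5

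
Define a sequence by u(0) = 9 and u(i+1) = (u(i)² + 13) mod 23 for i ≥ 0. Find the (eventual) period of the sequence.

5

We have u(0) = 9; u(1) = 2; u(2) = 17; u(3) = 3; u(4) = 22; u(5) = 14; u(6) = 2.
Since u(6) = u(1) = 2, the sequence is eventually periodic: after a pre-period of length 1 it cycles with period 5.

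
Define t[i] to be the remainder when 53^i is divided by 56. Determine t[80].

9

Listing terms: t[0] = 1; t[1] = 53; t[2] = 9; t[3] = 29; t[4] = 25; t[5] = 37; t[6] = 1.
The sequence repeats with period 6.
(80 - 0) mod 6 = 2, so t[80] = t[2] = 9.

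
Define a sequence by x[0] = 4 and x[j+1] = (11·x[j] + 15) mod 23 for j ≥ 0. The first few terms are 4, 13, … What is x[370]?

x[0] = 4, x[1] = 13, x[2] = 20, x[3] = 5, x[4] = 1, x[5] = 3, x[6] = 2, x[7] = 14, x[8] = 8, x[9] = 11, x[10] = 21, x[11] = 16, x[12] = 7, x[13] = 0, x[14] = 15, x[15] = 19, x[16] = 17, x[17] = 18, x[18] = 6, x[19] = 12, x[20] = 9, x[21] = 22, x[22] = 4.
The sequence repeats with period 22.
So x[370] = x[0 + ((370-0) mod 22)] = x[18] = 6.

6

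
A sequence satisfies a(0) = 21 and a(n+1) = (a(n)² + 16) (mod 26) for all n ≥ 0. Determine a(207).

19

Listing terms: a(0) = 21,  a(1) = 15,  a(2) = 7,  a(3) = 13,  a(4) = 3,  a(5) = 25,  a(6) = 17,  a(7) = 19,  a(8) = 13.
Since a(8) = a(3) = 13, the sequence is eventually periodic: after a pre-period of length 3 it cycles with period 5.
For n ≥ 3, a(n) depends only on (n - 3) mod 5. (207 - 3) mod 5 = 4, so a(207) = a(7) = 19.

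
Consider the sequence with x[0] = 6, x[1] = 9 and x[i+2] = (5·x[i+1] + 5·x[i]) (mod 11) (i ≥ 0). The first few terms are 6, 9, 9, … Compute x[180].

Listing terms: x[0] = 6, x[1] = 9, x[2] = 9, x[3] = 2, x[4] = 0, x[5] = 10, x[6] = 6, x[7] = 3, x[8] = 1, x[9] = 9, x[10] = 6, x[11] = 9.
Since (x[10], x[11]) = (x[0], x[1]) = (6, 9) (two consecutive terms determine the rest), the sequence is periodic with period 10.
(180 - 0) mod 10 = 0, so x[180] = x[0] = 6.

6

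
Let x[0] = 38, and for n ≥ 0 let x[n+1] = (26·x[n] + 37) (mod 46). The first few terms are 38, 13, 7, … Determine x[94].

23

We have x[0] = 38; x[1] = 13; x[2] = 7; x[3] = 35; x[4] = 27; x[5] = 3; x[6] = 23; x[7] = 37; x[8] = 33; x[9] = 21; x[10] = 31; x[11] = 15; x[12] = 13.
Since x[12] = x[1] = 13, the sequence is eventually periodic: after a pre-period of length 1 it cycles with period 11.
For n ≥ 1, x[n] depends only on (n - 1) mod 11. (94 - 1) mod 11 = 5, so x[94] = x[6] = 23.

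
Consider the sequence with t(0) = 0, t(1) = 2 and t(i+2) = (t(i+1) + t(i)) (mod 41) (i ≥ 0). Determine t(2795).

10

Computing terms: t(0) = 0, t(1) = 2, t(2) = 2, t(3) = 4, t(4) = 6, t(5) = 10, t(6) = 16, t(7) = 26, t(8) = 1, t(9) = 27, t(10) = 28, t(11) = 14, t(12) = 1, t(13) = 15, t(14) = 16, t(15) = 31, t(16) = 6, t(17) = 37, t(18) = 2, t(19) = 39, t(20) = 0, t(21) = 39, t(22) = 39, t(23) = 37, t(24) = 35, t(25) = 31, t(26) = 25, t(27) = 15, t(28) = 40, t(29) = 14, t(30) = 13, t(31) = 27, t(32) = 40, t(33) = 26, t(34) = 25, t(35) = 10, t(36) = 35, t(37) = 4, t(38) = 39, t(39) = 2, t(40) = 0, t(41) = 2.
Since (t(40), t(41)) = (t(0), t(1)) = (0, 2) (two consecutive terms determine the rest), the sequence is periodic with period 40.
So t(2795) = t(0 + ((2795-0) mod 40)) = t(35) = 10.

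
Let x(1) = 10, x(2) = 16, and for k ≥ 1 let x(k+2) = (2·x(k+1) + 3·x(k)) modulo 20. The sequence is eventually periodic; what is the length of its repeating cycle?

We have x(1) = 10, x(2) = 16, x(3) = 2, x(4) = 12, x(5) = 10, x(6) = 16.
The sequence repeats with period 4.

4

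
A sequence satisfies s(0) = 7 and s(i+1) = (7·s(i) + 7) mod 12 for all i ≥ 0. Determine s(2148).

7

We have s(0) = 7; s(1) = 8; s(2) = 3; s(3) = 4; s(4) = 11; s(5) = 0; s(6) = 7.
Since s(6) = s(0) = 7, the sequence is periodic with period 6.
So s(2148) = s(0 + ((2148-0) mod 6)) = s(0) = 7.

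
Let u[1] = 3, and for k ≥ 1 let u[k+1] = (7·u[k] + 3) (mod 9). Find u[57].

0

u[1] = 3; u[2] = 6; u[3] = 0; u[4] = 3.
Since u[4] = u[1] = 3, the sequence is periodic with period 3.
(57 - 1) mod 3 = 2, so u[57] = u[3] = 0.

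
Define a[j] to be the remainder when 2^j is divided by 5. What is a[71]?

We have a[1] = 2,  a[2] = 4,  a[3] = 3,  a[4] = 1,  a[5] = 2.
The sequence repeats with period 4.
(71 - 1) mod 4 = 2, so a[71] = a[3] = 3.

3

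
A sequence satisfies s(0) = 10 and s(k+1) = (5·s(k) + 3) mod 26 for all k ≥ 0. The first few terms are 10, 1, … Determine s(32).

10

Listing terms: s(0) = 10,  s(1) = 1,  s(2) = 8,  s(3) = 17,  s(4) = 10.
The sequence repeats with period 4.
(32 - 0) mod 4 = 0, so s(32) = s(0) = 10.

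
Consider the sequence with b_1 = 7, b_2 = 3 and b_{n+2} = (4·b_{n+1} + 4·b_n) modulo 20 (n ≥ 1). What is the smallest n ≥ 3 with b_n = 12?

Computing terms: b_1 = 7,  b_2 = 3,  b_3 = 0,  b_4 = 12,  b_5 = 8,  b_6 = 0,  b_7 = 12.
Since (b_6, b_7) = (b_3, b_4) = (0, 12) (two consecutive terms determine the rest), the sequence is eventually periodic: after a pre-period of length 2 it cycles with period 3.
The value 12 first appears (with n ≥ 3) at b_4.

4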